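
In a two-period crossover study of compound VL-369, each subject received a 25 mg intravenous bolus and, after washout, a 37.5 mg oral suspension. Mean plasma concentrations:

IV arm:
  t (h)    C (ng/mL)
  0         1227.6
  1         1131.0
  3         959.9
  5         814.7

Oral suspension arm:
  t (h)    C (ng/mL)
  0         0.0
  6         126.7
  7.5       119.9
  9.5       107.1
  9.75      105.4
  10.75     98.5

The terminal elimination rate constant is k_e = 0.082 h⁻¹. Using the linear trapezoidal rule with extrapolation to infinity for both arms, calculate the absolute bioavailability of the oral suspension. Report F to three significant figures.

F = 0.0944

Trapezoidal AUC_0→5 (IV):
  [0→1]: (1227.6+1131.0)/2 × 1 = 1179.3
  [1→3]: (1131.0+959.9)/2 × 2 = 2090.9
  [3→5]: (959.9+814.7)/2 × 2 = 1774.6
  Sum = 5044.8 ng/mL·h
IV tail: 814.7/0.082 = 9935.366; AUC_iv,0→∞ = 5044.8 + 9935.366 = 14980.166 ng/mL·h
Trapezoidal AUC_0→10.75 (oral suspension):
  [0→6]: (0.0+126.7)/2 × 6 = 380.1
  [6→7.5]: (126.7+119.9)/2 × 1.5 = 184.95
  [7.5→9.5]: (119.9+107.1)/2 × 2 = 227.0
  [9.5→9.75]: (107.1+105.4)/2 × 0.25 = 26.5625
  [9.75→10.75]: (105.4+98.5)/2 × 1 = 101.95
  Sum = 920.5625 ng/mL·h
oral suspension tail: 98.5/0.082 = 1201.220; AUC_ev,0→∞ = 920.5625 + 1201.220 = 2121.7825 ng/mL·h
F = (AUC_ev/D_ev)/(AUC_iv/D_iv) = (2121.7825/37.5)/(14980.166/25) = 56.5809/599.20664 = 0.0944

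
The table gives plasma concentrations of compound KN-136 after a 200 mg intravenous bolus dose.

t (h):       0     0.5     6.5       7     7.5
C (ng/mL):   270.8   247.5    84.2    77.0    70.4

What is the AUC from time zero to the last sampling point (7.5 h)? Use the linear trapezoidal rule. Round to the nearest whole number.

AUC = 1202 ng/mL·h

Trapezoidal AUC_0→7.5:
  [0→0.5]: (270.8+247.5)/2 × 0.5 = 129.575
  [0.5→6.5]: (247.5+84.2)/2 × 6 = 995.1
  [6.5→7]: (84.2+77.0)/2 × 0.5 = 40.3
  [7→7.5]: (77.0+70.4)/2 × 0.5 = 36.85
  Sum = 1201.825 ng/mL·h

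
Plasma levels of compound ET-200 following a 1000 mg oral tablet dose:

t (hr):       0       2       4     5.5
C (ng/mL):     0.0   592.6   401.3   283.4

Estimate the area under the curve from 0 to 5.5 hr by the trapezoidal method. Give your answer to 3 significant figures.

AUC = 2100 ng/mL·hr

Trapezoidal AUC_0→5.5:
  [0→2]: (0.0+592.6)/2 × 2 = 592.6
  [2→4]: (592.6+401.3)/2 × 2 = 993.9
  [4→5.5]: (401.3+283.4)/2 × 1.5 = 513.525
  Sum = 2100.025 ng/mL·hr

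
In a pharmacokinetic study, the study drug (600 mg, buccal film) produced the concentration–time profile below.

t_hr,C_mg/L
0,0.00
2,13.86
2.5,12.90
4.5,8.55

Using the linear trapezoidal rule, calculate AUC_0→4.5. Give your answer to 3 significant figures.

AUC = 42.0 mg/L·hr

Trapezoidal AUC_0→4.5:
  [0→2]: (0.00+13.86)/2 × 2 = 13.86
  [2→2.5]: (13.86+12.90)/2 × 0.5 = 6.69
  [2.5→4.5]: (12.90+8.55)/2 × 2 = 21.45
  Sum = 42.0 mg/L·hr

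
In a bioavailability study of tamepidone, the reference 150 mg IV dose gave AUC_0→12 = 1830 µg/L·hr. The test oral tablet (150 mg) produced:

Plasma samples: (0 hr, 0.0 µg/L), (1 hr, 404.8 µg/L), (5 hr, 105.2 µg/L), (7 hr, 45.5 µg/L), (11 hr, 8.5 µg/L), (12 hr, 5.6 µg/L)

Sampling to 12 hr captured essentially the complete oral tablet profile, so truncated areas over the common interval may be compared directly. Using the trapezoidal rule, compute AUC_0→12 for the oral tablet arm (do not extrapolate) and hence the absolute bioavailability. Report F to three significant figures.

Trapezoidal AUC_0→12 (oral tablet):
  [0→1]: (0.0+404.8)/2 × 1 = 202.4
  [1→5]: (404.8+105.2)/2 × 4 = 1020.0
  [5→7]: (105.2+45.5)/2 × 2 = 150.7
  [7→11]: (45.5+8.5)/2 × 4 = 108.0
  [11→12]: (8.5+5.6)/2 × 1 = 7.05
  Sum = 1488.15 µg/L·hr
F = (AUC_ev/D_ev)/(AUC_iv/D_iv) = (1488.15/150)/(1830/150) = 9.921/12.2 = 0.8132

F = 0.813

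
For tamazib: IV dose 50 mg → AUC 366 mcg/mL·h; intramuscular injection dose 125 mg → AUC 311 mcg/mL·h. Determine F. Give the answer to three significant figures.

F = (AUC_ev / D_ev) / (AUC_iv / D_iv)
  = (311/125) / (366/50)
  = 2.488 / 7.32 = 0.3399

F = 0.340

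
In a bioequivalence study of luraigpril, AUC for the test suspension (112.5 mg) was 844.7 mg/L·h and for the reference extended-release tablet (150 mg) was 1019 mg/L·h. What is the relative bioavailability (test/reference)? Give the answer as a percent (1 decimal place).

F_rel = (AUC_test/D_test) / (AUC_ref/D_ref)
      = (844.7/112.5) / (1019/150)
      = 7.50844 / 6.79333 = 1.1053 = 110.53%

F_rel = 110.5%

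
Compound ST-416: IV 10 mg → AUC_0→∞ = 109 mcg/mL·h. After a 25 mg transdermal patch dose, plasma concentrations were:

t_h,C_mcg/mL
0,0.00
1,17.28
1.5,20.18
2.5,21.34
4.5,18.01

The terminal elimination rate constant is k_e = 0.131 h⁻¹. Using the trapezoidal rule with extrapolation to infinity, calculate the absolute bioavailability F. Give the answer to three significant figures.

Trapezoidal AUC_0→4.5 (transdermal patch):
  [0→1]: (0.00+17.28)/2 × 1 = 8.64
  [1→1.5]: (17.28+20.18)/2 × 0.5 = 9.365
  [1.5→2.5]: (20.18+21.34)/2 × 1 = 20.76
  [2.5→4.5]: (21.34+18.01)/2 × 2 = 39.35
  Sum = 78.115 mcg/mL·h
Tail: C_last/k_e = 18.01/0.131 = 137.481
AUC_0→∞ (transdermal patch) = 78.115 + 137.481 = 215.596 mcg/mL·h
F = (AUC_ev/D_ev)/(AUC_iv/D_iv) = (215.596/25)/(109/10) = 8.62384/10.9 = 0.7912

F = 0.791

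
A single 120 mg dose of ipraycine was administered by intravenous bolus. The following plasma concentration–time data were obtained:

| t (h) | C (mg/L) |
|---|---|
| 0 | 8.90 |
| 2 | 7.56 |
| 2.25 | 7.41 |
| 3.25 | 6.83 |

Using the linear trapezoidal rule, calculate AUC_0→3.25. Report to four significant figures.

Trapezoidal AUC_0→3.25:
  [0→2]: (8.90+7.56)/2 × 2 = 16.46
  [2→2.25]: (7.56+7.41)/2 × 0.25 = 1.87125
  [2.25→3.25]: (7.41+6.83)/2 × 1 = 7.12
  Sum = 25.45125 mg/L·h

AUC = 25.45 mg/L·h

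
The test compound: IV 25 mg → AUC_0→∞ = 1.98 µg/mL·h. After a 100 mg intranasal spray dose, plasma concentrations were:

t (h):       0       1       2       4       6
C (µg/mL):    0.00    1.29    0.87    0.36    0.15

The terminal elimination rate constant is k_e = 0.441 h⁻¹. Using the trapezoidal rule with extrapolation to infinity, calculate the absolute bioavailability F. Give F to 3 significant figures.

F = 0.480

Trapezoidal AUC_0→6 (intranasal spray):
  [0→1]: (0.00+1.29)/2 × 1 = 0.645
  [1→2]: (1.29+0.87)/2 × 1 = 1.08
  [2→4]: (0.87+0.36)/2 × 2 = 1.23
  [4→6]: (0.36+0.15)/2 × 2 = 0.51
  Sum = 3.465 µg/mL·h
Tail: C_last/k_e = 0.15/0.441 = 0.340
AUC_0→∞ (intranasal spray) = 3.465 + 0.340 = 3.805 µg/mL·h
F = (AUC_ev/D_ev)/(AUC_iv/D_iv) = (3.805/100)/(1.98/25) = 0.03805/0.0792 = 0.4804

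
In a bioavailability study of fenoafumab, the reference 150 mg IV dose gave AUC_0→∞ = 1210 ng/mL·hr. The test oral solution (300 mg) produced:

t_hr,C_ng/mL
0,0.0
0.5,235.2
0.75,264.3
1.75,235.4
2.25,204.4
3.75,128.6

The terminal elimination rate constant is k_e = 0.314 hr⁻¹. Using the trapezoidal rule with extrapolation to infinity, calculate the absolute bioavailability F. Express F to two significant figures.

Trapezoidal AUC_0→3.75 (oral solution):
  [0→0.5]: (0.0+235.2)/2 × 0.5 = 58.8
  [0.5→0.75]: (235.2+264.3)/2 × 0.25 = 62.4375
  [0.75→1.75]: (264.3+235.4)/2 × 1 = 249.85
  [1.75→2.25]: (235.4+204.4)/2 × 0.5 = 109.95
  [2.25→3.75]: (204.4+128.6)/2 × 1.5 = 249.75
  Sum = 730.7875 ng/mL·hr
Tail: C_last/k_e = 128.6/0.314 = 409.554
AUC_0→∞ (oral solution) = 730.7875 + 409.554 = 1140.3415 ng/mL·hr
F = (AUC_ev/D_ev)/(AUC_iv/D_iv) = (1140.3415/300)/(1210/150) = 3.80114/8.06667 = 0.4712

F = 0.47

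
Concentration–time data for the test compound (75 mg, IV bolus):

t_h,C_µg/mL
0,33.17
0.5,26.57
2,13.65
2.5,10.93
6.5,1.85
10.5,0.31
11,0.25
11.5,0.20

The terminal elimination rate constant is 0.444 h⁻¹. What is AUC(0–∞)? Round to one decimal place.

Trapezoidal AUC_0→11.5:
  [0→0.5]: (33.17+26.57)/2 × 0.5 = 14.935
  [0.5→2]: (26.57+13.65)/2 × 1.5 = 30.165
  [2→2.5]: (13.65+10.93)/2 × 0.5 = 6.145
  [2.5→6.5]: (10.93+1.85)/2 × 4 = 25.56
  [6.5→10.5]: (1.85+0.31)/2 × 4 = 4.32
  [10.5→11]: (0.31+0.25)/2 × 0.5 = 0.14
  [11→11.5]: (0.25+0.20)/2 × 0.5 = 0.1125
  Sum = 81.3775 µg/mL·h
Extrapolated tail: C_last / k_e = 0.20 / 0.444 = 0.450
AUC_0→∞ = 81.3775 + 0.450 = 81.8275 µg/mL·h

AUC = 81.8 µg/mL·h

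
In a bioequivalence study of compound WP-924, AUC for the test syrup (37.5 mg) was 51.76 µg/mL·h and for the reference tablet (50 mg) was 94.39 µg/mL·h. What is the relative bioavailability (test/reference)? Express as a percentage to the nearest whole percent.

F_rel = 73%

F_rel = (AUC_test/D_test) / (AUC_ref/D_ref)
      = (51.76/37.5) / (94.39/50)
      = 1.38027 / 1.8878 = 0.7312 = 73.12%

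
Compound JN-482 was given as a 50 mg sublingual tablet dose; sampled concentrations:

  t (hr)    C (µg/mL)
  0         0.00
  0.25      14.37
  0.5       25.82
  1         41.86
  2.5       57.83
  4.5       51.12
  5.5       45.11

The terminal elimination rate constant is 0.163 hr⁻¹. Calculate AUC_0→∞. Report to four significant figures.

AUC = 532.3 µg/mL·hr

Trapezoidal AUC_0→5.5:
  [0→0.25]: (0.00+14.37)/2 × 0.25 = 1.79625
  [0.25→0.5]: (14.37+25.82)/2 × 0.25 = 5.02375
  [0.5→1]: (25.82+41.86)/2 × 0.5 = 16.92
  [1→2.5]: (41.86+57.83)/2 × 1.5 = 74.7675
  [2.5→4.5]: (57.83+51.12)/2 × 2 = 108.95
  [4.5→5.5]: (51.12+45.11)/2 × 1 = 48.115
  Sum = 255.5725 µg/mL·hr
Extrapolated tail: C_last / k_e = 45.11 / 0.163 = 276.748
AUC_0→∞ = 255.5725 + 276.748 = 532.3205 µg/mL·hr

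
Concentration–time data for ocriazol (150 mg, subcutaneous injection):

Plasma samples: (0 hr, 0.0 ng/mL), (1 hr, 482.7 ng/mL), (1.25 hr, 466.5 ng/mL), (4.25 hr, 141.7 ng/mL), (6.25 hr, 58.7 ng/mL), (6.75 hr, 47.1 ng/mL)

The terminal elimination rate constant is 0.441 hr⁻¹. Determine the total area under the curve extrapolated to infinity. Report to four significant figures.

AUC = 1606 ng/mL·hr

Trapezoidal AUC_0→6.75:
  [0→1]: (0.0+482.7)/2 × 1 = 241.35
  [1→1.25]: (482.7+466.5)/2 × 0.25 = 118.65
  [1.25→4.25]: (466.5+141.7)/2 × 3 = 912.3
  [4.25→6.25]: (141.7+58.7)/2 × 2 = 200.4
  [6.25→6.75]: (58.7+47.1)/2 × 0.5 = 26.45
  Sum = 1499.15 ng/mL·hr
Extrapolated tail: C_last / k_e = 47.1 / 0.441 = 106.803
AUC_0→∞ = 1499.15 + 106.803 = 1605.953 ng/mL·hr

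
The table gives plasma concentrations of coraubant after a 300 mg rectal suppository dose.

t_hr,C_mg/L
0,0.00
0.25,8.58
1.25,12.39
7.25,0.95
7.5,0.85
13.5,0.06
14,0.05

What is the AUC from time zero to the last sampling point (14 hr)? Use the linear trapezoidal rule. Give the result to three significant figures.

Trapezoidal AUC_0→14:
  [0→0.25]: (0.00+8.58)/2 × 0.25 = 1.0725
  [0.25→1.25]: (8.58+12.39)/2 × 1 = 10.485
  [1.25→7.25]: (12.39+0.95)/2 × 6 = 40.02
  [7.25→7.5]: (0.95+0.85)/2 × 0.25 = 0.225
  [7.5→13.5]: (0.85+0.06)/2 × 6 = 2.73
  [13.5→14]: (0.06+0.05)/2 × 0.5 = 0.0275
  Sum = 54.56 mg/L·hr

AUC = 54.6 mg/L·hr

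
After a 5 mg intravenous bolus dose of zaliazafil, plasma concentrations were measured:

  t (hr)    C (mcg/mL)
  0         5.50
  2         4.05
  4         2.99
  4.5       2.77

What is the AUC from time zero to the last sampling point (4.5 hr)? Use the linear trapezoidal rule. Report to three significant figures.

Trapezoidal AUC_0→4.5:
  [0→2]: (5.50+4.05)/2 × 2 = 9.55
  [2→4]: (4.05+2.99)/2 × 2 = 7.04
  [4→4.5]: (2.99+2.77)/2 × 0.5 = 1.44
  Sum = 18.03 mcg/mL·hr

AUC = 18.0 mcg/mL·hr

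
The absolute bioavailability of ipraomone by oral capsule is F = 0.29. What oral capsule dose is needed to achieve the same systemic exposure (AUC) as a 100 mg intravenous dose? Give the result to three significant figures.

D_oral = 345 mg

For equal systemic exposure: F × D_ev = D_iv
D_ev = D_iv / F = 100 / 0.29 = 344.828 mg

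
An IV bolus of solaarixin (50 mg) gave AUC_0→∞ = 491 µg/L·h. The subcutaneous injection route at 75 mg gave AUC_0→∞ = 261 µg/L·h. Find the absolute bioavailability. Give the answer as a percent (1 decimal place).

F = (AUC_ev / D_ev) / (AUC_iv / D_iv)
  = (261/75) / (491/50)
  = 3.48 / 9.82 = 0.3544
  = 35.44%

F = 35.4%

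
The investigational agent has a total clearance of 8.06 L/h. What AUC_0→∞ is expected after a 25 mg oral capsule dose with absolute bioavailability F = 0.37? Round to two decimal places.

AUC_0→∞ = F × Dose / CL
        = 0.37 × 25 / 8.06 = 1.14764 mg/L·h

AUC = 1.15 mg/L·h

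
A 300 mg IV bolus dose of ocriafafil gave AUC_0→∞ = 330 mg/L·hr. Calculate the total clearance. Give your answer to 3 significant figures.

CL = 0.909 L/hr

CL = Dose_iv / AUC_0→∞
   = 300 / 330 = 0.909091 L/hr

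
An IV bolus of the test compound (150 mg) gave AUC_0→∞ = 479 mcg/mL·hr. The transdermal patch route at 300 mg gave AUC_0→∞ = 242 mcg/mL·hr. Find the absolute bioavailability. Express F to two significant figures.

F = 0.25

F = (AUC_ev / D_ev) / (AUC_iv / D_iv)
  = (242/300) / (479/150)
  = 0.806667 / 3.19333 = 0.2526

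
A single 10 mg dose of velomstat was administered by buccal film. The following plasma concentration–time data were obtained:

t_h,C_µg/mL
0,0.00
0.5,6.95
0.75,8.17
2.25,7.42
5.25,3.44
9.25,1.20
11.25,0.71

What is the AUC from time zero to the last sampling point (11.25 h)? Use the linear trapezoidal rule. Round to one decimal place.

AUC = 42.8 µg/mL·h

Trapezoidal AUC_0→11.25:
  [0→0.5]: (0.00+6.95)/2 × 0.5 = 1.7375
  [0.5→0.75]: (6.95+8.17)/2 × 0.25 = 1.89
  [0.75→2.25]: (8.17+7.42)/2 × 1.5 = 11.6925
  [2.25→5.25]: (7.42+3.44)/2 × 3 = 16.29
  [5.25→9.25]: (3.44+1.20)/2 × 4 = 9.28
  [9.25→11.25]: (1.20+0.71)/2 × 2 = 1.91
  Sum = 42.8 µg/mL·h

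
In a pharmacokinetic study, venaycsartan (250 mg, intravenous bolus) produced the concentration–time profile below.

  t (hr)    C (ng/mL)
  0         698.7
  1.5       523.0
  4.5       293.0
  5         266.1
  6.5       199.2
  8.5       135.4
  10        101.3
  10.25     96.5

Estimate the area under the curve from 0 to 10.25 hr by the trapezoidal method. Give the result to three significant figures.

AUC = 3170 ng/mL·hr

Trapezoidal AUC_0→10.25:
  [0→1.5]: (698.7+523.0)/2 × 1.5 = 916.275
  [1.5→4.5]: (523.0+293.0)/2 × 3 = 1224.0
  [4.5→5]: (293.0+266.1)/2 × 0.5 = 139.775
  [5→6.5]: (266.1+199.2)/2 × 1.5 = 348.975
  [6.5→8.5]: (199.2+135.4)/2 × 2 = 334.6
  [8.5→10]: (135.4+101.3)/2 × 1.5 = 177.525
  [10→10.25]: (101.3+96.5)/2 × 0.25 = 24.725
  Sum = 3165.875 ng/mL·hr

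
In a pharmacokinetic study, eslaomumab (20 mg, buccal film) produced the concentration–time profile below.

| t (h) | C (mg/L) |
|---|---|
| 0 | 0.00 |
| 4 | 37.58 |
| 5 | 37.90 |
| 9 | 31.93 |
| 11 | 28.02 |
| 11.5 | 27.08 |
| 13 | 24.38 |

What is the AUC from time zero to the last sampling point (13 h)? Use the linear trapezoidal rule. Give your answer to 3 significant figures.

Trapezoidal AUC_0→13:
  [0→4]: (0.00+37.58)/2 × 4 = 75.16
  [4→5]: (37.58+37.90)/2 × 1 = 37.74
  [5→9]: (37.90+31.93)/2 × 4 = 139.66
  [9→11]: (31.93+28.02)/2 × 2 = 59.95
  [11→11.5]: (28.02+27.08)/2 × 0.5 = 13.775
  [11.5→13]: (27.08+24.38)/2 × 1.5 = 38.595
  Sum = 364.88 mg/L·h

AUC = 365 mg/L·h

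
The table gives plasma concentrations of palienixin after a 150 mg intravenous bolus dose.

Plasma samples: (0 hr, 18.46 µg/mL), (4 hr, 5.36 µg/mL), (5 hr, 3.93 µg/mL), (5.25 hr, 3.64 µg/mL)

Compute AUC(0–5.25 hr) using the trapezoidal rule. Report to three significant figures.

AUC = 53.2 µg/mL·hr

Trapezoidal AUC_0→5.25:
  [0→4]: (18.46+5.36)/2 × 4 = 47.64
  [4→5]: (5.36+3.93)/2 × 1 = 4.645
  [5→5.25]: (3.93+3.64)/2 × 0.25 = 0.94625
  Sum = 53.23125 µg/mL·hr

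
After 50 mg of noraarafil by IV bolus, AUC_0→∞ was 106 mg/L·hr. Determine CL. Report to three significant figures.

CL = 0.472 L/hr

CL = Dose_iv / AUC_0→∞
   = 50 / 106 = 0.471698 L/hr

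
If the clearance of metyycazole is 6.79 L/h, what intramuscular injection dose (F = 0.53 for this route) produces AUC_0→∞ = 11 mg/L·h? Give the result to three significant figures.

Dose = CL × AUC_0→∞ / F
     = 6.79 × 11 / 0.53 = 140.925 mg

Dose = 141 mg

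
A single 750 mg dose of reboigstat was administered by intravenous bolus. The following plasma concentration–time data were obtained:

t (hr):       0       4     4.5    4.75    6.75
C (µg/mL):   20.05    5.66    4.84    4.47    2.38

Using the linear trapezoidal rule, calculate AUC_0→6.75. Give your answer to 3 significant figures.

AUC = 62.1 µg/mL·hr

Trapezoidal AUC_0→6.75:
  [0→4]: (20.05+5.66)/2 × 4 = 51.42
  [4→4.5]: (5.66+4.84)/2 × 0.5 = 2.625
  [4.5→4.75]: (4.84+4.47)/2 × 0.25 = 1.16375
  [4.75→6.75]: (4.47+2.38)/2 × 2 = 6.85
  Sum = 62.05875 µg/mL·hr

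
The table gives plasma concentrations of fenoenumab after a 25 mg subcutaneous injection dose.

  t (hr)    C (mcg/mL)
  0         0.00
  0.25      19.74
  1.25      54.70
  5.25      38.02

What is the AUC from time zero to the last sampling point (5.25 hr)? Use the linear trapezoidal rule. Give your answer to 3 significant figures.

AUC = 225 mcg/mL·hr

Trapezoidal AUC_0→5.25:
  [0→0.25]: (0.00+19.74)/2 × 0.25 = 2.4675
  [0.25→1.25]: (19.74+54.70)/2 × 1 = 37.22
  [1.25→5.25]: (54.70+38.02)/2 × 4 = 185.44
  Sum = 225.1275 mcg/mL·hr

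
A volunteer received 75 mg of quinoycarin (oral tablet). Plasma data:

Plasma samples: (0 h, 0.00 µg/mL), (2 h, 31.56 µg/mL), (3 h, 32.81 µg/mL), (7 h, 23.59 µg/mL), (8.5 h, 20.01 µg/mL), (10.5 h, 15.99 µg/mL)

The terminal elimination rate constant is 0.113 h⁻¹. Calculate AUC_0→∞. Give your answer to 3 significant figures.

Trapezoidal AUC_0→10.5:
  [0→2]: (0.00+31.56)/2 × 2 = 31.56
  [2→3]: (31.56+32.81)/2 × 1 = 32.185
  [3→7]: (32.81+23.59)/2 × 4 = 112.8
  [7→8.5]: (23.59+20.01)/2 × 1.5 = 32.7
  [8.5→10.5]: (20.01+15.99)/2 × 2 = 36.0
  Sum = 245.245 µg/mL·h
Extrapolated tail: C_last / k_e = 15.99 / 0.113 = 141.504
AUC_0→∞ = 245.245 + 141.504 = 386.749 µg/mL·h

AUC = 387 µg/mL·h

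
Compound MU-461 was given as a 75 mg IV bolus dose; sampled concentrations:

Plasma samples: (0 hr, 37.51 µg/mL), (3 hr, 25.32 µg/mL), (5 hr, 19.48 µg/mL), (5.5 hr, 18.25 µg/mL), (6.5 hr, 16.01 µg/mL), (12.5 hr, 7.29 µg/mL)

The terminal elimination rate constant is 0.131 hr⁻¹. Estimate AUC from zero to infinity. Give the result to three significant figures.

Trapezoidal AUC_0→12.5:
  [0→3]: (37.51+25.32)/2 × 3 = 94.245
  [3→5]: (25.32+19.48)/2 × 2 = 44.8
  [5→5.5]: (19.48+18.25)/2 × 0.5 = 9.4325
  [5.5→6.5]: (18.25+16.01)/2 × 1 = 17.13
  [6.5→12.5]: (16.01+7.29)/2 × 6 = 69.9
  Sum = 235.5075 µg/mL·hr
Extrapolated tail: C_last / k_e = 7.29 / 0.131 = 55.649
AUC_0→∞ = 235.5075 + 55.649 = 291.1565 µg/mL·hr

AUC = 291 µg/mL·hr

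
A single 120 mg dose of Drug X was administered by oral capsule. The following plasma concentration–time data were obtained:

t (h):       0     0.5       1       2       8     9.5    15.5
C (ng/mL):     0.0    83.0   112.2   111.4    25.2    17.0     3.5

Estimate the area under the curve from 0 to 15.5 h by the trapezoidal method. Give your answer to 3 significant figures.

AUC = 684 ng/mL·h

Trapezoidal AUC_0→15.5:
  [0→0.5]: (0.0+83.0)/2 × 0.5 = 20.75
  [0.5→1]: (83.0+112.2)/2 × 0.5 = 48.8
  [1→2]: (112.2+111.4)/2 × 1 = 111.8
  [2→8]: (111.4+25.2)/2 × 6 = 409.8
  [8→9.5]: (25.2+17.0)/2 × 1.5 = 31.65
  [9.5→15.5]: (17.0+3.5)/2 × 6 = 61.5
  Sum = 684.3 ng/mL·h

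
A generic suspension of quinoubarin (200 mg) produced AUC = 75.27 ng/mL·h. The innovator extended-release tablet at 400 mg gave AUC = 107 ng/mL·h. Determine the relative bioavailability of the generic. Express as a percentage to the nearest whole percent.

F_rel = (AUC_test/D_test) / (AUC_ref/D_ref)
      = (75.27/200) / (107/400)
      = 0.37635 / 0.2675 = 1.4069 = 140.69%

F_rel = 141%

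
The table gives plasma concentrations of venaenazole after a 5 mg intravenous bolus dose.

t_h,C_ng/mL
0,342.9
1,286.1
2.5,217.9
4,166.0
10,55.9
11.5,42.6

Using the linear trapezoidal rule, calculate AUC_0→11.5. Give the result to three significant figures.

Trapezoidal AUC_0→11.5:
  [0→1]: (342.9+286.1)/2 × 1 = 314.5
  [1→2.5]: (286.1+217.9)/2 × 1.5 = 378.0
  [2.5→4]: (217.9+166.0)/2 × 1.5 = 287.925
  [4→10]: (166.0+55.9)/2 × 6 = 665.7
  [10→11.5]: (55.9+42.6)/2 × 1.5 = 73.875
  Sum = 1720.0 ng/mL·h

AUC = 1720 ng/mL·h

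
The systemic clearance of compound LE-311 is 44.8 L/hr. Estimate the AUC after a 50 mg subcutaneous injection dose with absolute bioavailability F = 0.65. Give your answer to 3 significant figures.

AUC_0→∞ = F × Dose / CL
        = 0.65 × 50 / 44.8 = 0.725446 mg/L·hr

AUC = 0.725 mg/L·hr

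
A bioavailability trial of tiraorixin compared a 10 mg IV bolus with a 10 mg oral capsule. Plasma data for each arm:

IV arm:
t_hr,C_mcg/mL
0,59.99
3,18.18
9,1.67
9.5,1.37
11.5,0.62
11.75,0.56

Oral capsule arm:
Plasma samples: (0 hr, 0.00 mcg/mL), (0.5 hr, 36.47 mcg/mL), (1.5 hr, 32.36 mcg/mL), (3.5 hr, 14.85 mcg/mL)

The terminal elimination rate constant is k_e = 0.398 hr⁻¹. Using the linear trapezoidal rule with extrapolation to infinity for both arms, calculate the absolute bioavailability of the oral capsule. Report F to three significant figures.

Trapezoidal AUC_0→11.75 (IV):
  [0→3]: (59.99+18.18)/2 × 3 = 117.255
  [3→9]: (18.18+1.67)/2 × 6 = 59.55
  [9→9.5]: (1.67+1.37)/2 × 0.5 = 0.76
  [9.5→11.5]: (1.37+0.62)/2 × 2 = 1.99
  [11.5→11.75]: (0.62+0.56)/2 × 0.25 = 0.1475
  Sum = 179.7025 mcg/mL·hr
IV tail: 0.56/0.398 = 1.407; AUC_iv,0→∞ = 179.7025 + 1.407 = 181.1095 mcg/mL·hr
Trapezoidal AUC_0→3.5 (oral capsule):
  [0→0.5]: (0.00+36.47)/2 × 0.5 = 9.1175
  [0.5→1.5]: (36.47+32.36)/2 × 1 = 34.415
  [1.5→3.5]: (32.36+14.85)/2 × 2 = 47.21
  Sum = 90.7425 mcg/mL·hr
oral capsule tail: 14.85/0.398 = 37.312; AUC_ev,0→∞ = 90.7425 + 37.312 = 128.0545 mcg/mL·hr
F = (AUC_ev/D_ev)/(AUC_iv/D_iv) = (128.0545/10)/(181.1095/10) = 12.80545/18.11095 = 0.7071

F = 0.707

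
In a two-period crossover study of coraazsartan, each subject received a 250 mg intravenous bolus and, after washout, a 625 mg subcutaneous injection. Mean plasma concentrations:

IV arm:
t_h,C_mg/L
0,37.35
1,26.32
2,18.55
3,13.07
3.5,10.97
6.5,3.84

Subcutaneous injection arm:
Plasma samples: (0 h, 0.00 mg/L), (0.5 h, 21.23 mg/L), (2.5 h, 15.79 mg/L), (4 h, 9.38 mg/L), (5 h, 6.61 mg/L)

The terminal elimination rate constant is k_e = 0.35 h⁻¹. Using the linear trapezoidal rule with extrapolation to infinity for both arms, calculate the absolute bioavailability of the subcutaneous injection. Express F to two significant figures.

Trapezoidal AUC_0→6.5 (IV):
  [0→1]: (37.35+26.32)/2 × 1 = 31.835
  [1→2]: (26.32+18.55)/2 × 1 = 22.435
  [2→3]: (18.55+13.07)/2 × 1 = 15.81
  [3→3.5]: (13.07+10.97)/2 × 0.5 = 6.01
  [3.5→6.5]: (10.97+3.84)/2 × 3 = 22.215
  Sum = 98.305 mg/L·h
IV tail: 3.84/0.35 = 10.971; AUC_iv,0→∞ = 98.305 + 10.971 = 109.276 mg/L·h
Trapezoidal AUC_0→5 (subcutaneous injection):
  [0→0.5]: (0.00+21.23)/2 × 0.5 = 5.3075
  [0.5→2.5]: (21.23+15.79)/2 × 2 = 37.02
  [2.5→4]: (15.79+9.38)/2 × 1.5 = 18.8775
  [4→5]: (9.38+6.61)/2 × 1 = 7.995
  Sum = 69.2 mg/L·h
subcutaneous injection tail: 6.61/0.35 = 18.886; AUC_ev,0→∞ = 69.2 + 18.886 = 88.086 mg/L·h
F = (AUC_ev/D_ev)/(AUC_iv/D_iv) = (88.086/625)/(109.276/250) = 0.1409376/0.437104 = 0.3224

F = 0.32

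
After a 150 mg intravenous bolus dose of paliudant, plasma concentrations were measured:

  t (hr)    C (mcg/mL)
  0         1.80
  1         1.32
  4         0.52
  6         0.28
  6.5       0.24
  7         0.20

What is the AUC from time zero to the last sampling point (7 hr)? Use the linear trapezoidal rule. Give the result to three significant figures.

Trapezoidal AUC_0→7:
  [0→1]: (1.80+1.32)/2 × 1 = 1.56
  [1→4]: (1.32+0.52)/2 × 3 = 2.76
  [4→6]: (0.52+0.28)/2 × 2 = 0.8
  [6→6.5]: (0.28+0.24)/2 × 0.5 = 0.13
  [6.5→7]: (0.24+0.20)/2 × 0.5 = 0.11
  Sum = 5.36 mcg/mL·hr

AUC = 5.36 mcg/mL·hr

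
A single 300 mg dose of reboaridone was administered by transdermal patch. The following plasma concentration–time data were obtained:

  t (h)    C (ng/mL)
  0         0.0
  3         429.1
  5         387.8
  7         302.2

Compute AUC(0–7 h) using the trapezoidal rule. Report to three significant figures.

AUC = 2150 ng/mL·h

Trapezoidal AUC_0→7:
  [0→3]: (0.0+429.1)/2 × 3 = 643.65
  [3→5]: (429.1+387.8)/2 × 2 = 816.9
  [5→7]: (387.8+302.2)/2 × 2 = 690.0
  Sum = 2150.55 ng/mL·h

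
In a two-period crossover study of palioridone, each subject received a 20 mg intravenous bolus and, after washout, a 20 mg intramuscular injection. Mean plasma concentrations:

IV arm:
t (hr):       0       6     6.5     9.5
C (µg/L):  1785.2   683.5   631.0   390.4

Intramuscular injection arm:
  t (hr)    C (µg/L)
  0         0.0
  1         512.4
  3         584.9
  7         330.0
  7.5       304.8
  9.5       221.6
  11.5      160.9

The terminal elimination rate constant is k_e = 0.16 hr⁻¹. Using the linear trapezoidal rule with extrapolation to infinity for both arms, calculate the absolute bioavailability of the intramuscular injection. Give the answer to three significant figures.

Trapezoidal AUC_0→9.5 (IV):
  [0→6]: (1785.2+683.5)/2 × 6 = 7406.1
  [6→6.5]: (683.5+631.0)/2 × 0.5 = 328.625
  [6.5→9.5]: (631.0+390.4)/2 × 3 = 1532.1
  Sum = 9266.825 µg/L·hr
IV tail: 390.4/0.16 = 2440.000; AUC_iv,0→∞ = 9266.825 + 2440.000 = 11706.825 µg/L·hr
Trapezoidal AUC_0→11.5 (intramuscular injection):
  [0→1]: (0.0+512.4)/2 × 1 = 256.2
  [1→3]: (512.4+584.9)/2 × 2 = 1097.3
  [3→7]: (584.9+330.0)/2 × 4 = 1829.8
  [7→7.5]: (330.0+304.8)/2 × 0.5 = 158.7
  [7.5→9.5]: (304.8+221.6)/2 × 2 = 526.4
  [9.5→11.5]: (221.6+160.9)/2 × 2 = 382.5
  Sum = 4250.9 µg/L·hr
intramuscular injection tail: 160.9/0.16 = 1005.625; AUC_ev,0→∞ = 4250.9 + 1005.625 = 5256.525 µg/L·hr
F = (AUC_ev/D_ev)/(AUC_iv/D_iv) = (5256.525/20)/(11706.825/20) = 262.82625/585.34125 = 0.4490

F = 0.449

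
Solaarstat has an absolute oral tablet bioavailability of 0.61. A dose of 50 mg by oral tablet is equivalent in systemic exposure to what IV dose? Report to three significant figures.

Systemic exposure from an extravascular dose = F × D_ev, so the equivalent IV dose is F × D_ev.
D_iv = F × D_ev = 0.61 × 50 = 30.5 mg

D_iv = 30.5 mg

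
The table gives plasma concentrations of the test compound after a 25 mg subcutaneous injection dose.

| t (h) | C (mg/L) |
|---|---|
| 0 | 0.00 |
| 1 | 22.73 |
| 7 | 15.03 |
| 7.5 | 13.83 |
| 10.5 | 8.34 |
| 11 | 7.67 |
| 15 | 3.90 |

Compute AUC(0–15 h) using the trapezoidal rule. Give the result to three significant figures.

AUC = 192 mg/L·h

Trapezoidal AUC_0→15:
  [0→1]: (0.00+22.73)/2 × 1 = 11.365
  [1→7]: (22.73+15.03)/2 × 6 = 113.28
  [7→7.5]: (15.03+13.83)/2 × 0.5 = 7.215
  [7.5→10.5]: (13.83+8.34)/2 × 3 = 33.255
  [10.5→11]: (8.34+7.67)/2 × 0.5 = 4.0025
  [11→15]: (7.67+3.90)/2 × 4 = 23.14
  Sum = 192.2575 mg/L·h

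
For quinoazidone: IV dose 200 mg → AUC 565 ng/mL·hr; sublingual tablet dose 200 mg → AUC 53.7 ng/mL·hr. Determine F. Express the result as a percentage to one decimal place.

F = (AUC_ev / D_ev) / (AUC_iv / D_iv)
  = (53.7/200) / (565/200)
  = 0.2685 / 2.825 = 0.0950
  = 9.50%

F = 9.5%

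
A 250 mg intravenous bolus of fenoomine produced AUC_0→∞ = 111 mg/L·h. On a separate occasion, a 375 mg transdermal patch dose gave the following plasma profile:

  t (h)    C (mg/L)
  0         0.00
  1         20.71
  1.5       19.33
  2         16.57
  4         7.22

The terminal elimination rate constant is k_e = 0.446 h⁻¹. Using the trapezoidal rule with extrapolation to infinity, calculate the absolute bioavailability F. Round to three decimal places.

Trapezoidal AUC_0→4 (transdermal patch):
  [0→1]: (0.00+20.71)/2 × 1 = 10.355
  [1→1.5]: (20.71+19.33)/2 × 0.5 = 10.01
  [1.5→2]: (19.33+16.57)/2 × 0.5 = 8.975
  [2→4]: (16.57+7.22)/2 × 2 = 23.79
  Sum = 53.13 mg/L·h
Tail: C_last/k_e = 7.22/0.446 = 16.188
AUC_0→∞ (transdermal patch) = 53.13 + 16.188 = 69.318 mg/L·h
F = (AUC_ev/D_ev)/(AUC_iv/D_iv) = (69.318/375)/(111/250) = 0.184848/0.444 = 0.4163

F = 0.416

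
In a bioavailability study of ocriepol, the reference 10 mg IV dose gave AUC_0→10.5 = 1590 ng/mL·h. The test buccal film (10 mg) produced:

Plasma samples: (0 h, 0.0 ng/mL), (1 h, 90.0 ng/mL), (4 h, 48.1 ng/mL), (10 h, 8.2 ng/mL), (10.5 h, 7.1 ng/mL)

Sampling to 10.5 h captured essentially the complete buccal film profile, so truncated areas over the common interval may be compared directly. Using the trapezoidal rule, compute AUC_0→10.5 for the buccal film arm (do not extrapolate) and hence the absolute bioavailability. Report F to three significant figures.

Trapezoidal AUC_0→10.5 (buccal film):
  [0→1]: (0.0+90.0)/2 × 1 = 45.0
  [1→4]: (90.0+48.1)/2 × 3 = 207.15
  [4→10]: (48.1+8.2)/2 × 6 = 168.9
  [10→10.5]: (8.2+7.1)/2 × 0.5 = 3.825
  Sum = 424.875 ng/mL·h
F = (AUC_ev/D_ev)/(AUC_iv/D_iv) = (424.875/10)/(1590/10) = 42.4875/159 = 0.2672

F = 0.267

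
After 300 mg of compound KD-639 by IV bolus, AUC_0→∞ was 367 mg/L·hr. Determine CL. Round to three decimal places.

CL = 0.817 L/hr

CL = Dose_iv / AUC_0→∞
   = 300 / 367 = 0.817439 L/hr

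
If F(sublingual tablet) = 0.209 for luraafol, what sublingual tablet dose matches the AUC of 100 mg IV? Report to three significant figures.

For equal systemic exposure: F × D_ev = D_iv
D_ev = D_iv / F = 100 / 0.209 = 478.469 mg

D_sublingual = 478 mg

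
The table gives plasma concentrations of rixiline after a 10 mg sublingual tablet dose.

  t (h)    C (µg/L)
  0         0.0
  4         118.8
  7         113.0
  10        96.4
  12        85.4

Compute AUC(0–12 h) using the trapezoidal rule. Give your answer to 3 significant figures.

AUC = 1080 µg/L·h

Trapezoidal AUC_0→12:
  [0→4]: (0.0+118.8)/2 × 4 = 237.6
  [4→7]: (118.8+113.0)/2 × 3 = 347.7
  [7→10]: (113.0+96.4)/2 × 3 = 314.1
  [10→12]: (96.4+85.4)/2 × 2 = 181.8
  Sum = 1081.2 µg/L·h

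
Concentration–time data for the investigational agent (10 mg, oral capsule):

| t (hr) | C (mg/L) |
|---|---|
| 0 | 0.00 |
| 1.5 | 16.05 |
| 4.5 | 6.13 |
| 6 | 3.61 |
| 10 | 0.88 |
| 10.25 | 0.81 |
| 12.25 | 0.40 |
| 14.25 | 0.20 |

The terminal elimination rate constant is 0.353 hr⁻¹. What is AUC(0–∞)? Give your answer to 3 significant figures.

Trapezoidal AUC_0→14.25:
  [0→1.5]: (0.00+16.05)/2 × 1.5 = 12.0375
  [1.5→4.5]: (16.05+6.13)/2 × 3 = 33.27
  [4.5→6]: (6.13+3.61)/2 × 1.5 = 7.305
  [6→10]: (3.61+0.88)/2 × 4 = 8.98
  [10→10.25]: (0.88+0.81)/2 × 0.25 = 0.21125
  [10.25→12.25]: (0.81+0.40)/2 × 2 = 1.21
  [12.25→14.25]: (0.40+0.20)/2 × 2 = 0.6
  Sum = 63.61375 mg/L·hr
Extrapolated tail: C_last / k_e = 0.20 / 0.353 = 0.567
AUC_0→∞ = 63.61375 + 0.567 = 64.18075 mg/L·hr

AUC = 64.2 mg/L·hr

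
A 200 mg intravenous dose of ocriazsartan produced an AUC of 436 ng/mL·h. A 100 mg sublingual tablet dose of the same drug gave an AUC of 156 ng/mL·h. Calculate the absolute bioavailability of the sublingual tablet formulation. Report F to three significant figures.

F = (AUC_ev / D_ev) / (AUC_iv / D_iv)
  = (156/100) / (436/200)
  = 1.56 / 2.18 = 0.7156

F = 0.716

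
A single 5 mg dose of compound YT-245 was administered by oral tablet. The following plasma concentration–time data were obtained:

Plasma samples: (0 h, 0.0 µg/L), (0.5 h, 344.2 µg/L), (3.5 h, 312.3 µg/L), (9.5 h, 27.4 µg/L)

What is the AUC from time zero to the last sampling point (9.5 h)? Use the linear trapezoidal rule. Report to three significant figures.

Trapezoidal AUC_0→9.5:
  [0→0.5]: (0.0+344.2)/2 × 0.5 = 86.05
  [0.5→3.5]: (344.2+312.3)/2 × 3 = 984.75
  [3.5→9.5]: (312.3+27.4)/2 × 6 = 1019.1
  Sum = 2089.9 µg/L·h

AUC = 2090 µg/L·h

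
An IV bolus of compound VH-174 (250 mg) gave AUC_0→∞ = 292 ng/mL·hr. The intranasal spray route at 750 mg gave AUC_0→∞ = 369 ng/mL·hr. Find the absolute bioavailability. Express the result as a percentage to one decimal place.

F = 42.1%

F = (AUC_ev / D_ev) / (AUC_iv / D_iv)
  = (369/750) / (292/250)
  = 0.492 / 1.168 = 0.4212
  = 42.12%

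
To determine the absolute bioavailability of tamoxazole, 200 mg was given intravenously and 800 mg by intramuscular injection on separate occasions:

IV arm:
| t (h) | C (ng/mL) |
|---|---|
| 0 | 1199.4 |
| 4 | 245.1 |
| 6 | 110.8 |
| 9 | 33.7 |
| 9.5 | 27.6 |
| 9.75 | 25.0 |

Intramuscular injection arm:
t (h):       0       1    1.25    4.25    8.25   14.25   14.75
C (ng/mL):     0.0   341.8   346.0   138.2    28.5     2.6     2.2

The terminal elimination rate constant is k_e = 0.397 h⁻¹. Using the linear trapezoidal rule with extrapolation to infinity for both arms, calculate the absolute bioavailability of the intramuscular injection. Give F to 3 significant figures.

Trapezoidal AUC_0→9.75 (IV):
  [0→4]: (1199.4+245.1)/2 × 4 = 2889.0
  [4→6]: (245.1+110.8)/2 × 2 = 355.9
  [6→9]: (110.8+33.7)/2 × 3 = 216.75
  [9→9.5]: (33.7+27.6)/2 × 0.5 = 15.325
  [9.5→9.75]: (27.6+25.0)/2 × 0.25 = 6.575
  Sum = 3483.55 ng/mL·h
IV tail: 25.0/0.397 = 62.972; AUC_iv,0→∞ = 3483.55 + 62.972 = 3546.522 ng/mL·h
Trapezoidal AUC_0→14.75 (intramuscular injection):
  [0→1]: (0.0+341.8)/2 × 1 = 170.9
  [1→1.25]: (341.8+346.0)/2 × 0.25 = 85.975
  [1.25→4.25]: (346.0+138.2)/2 × 3 = 726.3
  [4.25→8.25]: (138.2+28.5)/2 × 4 = 333.4
  [8.25→14.25]: (28.5+2.6)/2 × 6 = 93.3
  [14.25→14.75]: (2.6+2.2)/2 × 0.5 = 1.2
  Sum = 1411.075 ng/mL·h
intramuscular injection tail: 2.2/0.397 = 5.542; AUC_ev,0→∞ = 1411.075 + 5.542 = 1416.617 ng/mL·h
F = (AUC_ev/D_ev)/(AUC_iv/D_iv) = (1416.617/800)/(3546.522/200) = 1.77077/17.73261 = 0.0999

F = 0.0999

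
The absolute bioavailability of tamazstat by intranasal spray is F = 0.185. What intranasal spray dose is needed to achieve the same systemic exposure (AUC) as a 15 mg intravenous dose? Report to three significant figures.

D_intranasal = 81.1 mg

For equal systemic exposure: F × D_ev = D_iv
D_ev = D_iv / F = 15 / 0.185 = 81.0811 mg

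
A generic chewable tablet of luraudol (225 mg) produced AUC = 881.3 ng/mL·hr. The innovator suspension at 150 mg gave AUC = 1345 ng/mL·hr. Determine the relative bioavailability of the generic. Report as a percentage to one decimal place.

F_rel = (AUC_test/D_test) / (AUC_ref/D_ref)
      = (881.3/225) / (1345/150)
      = 3.91689 / 8.96667 = 0.4368 = 43.68%

F_rel = 43.7%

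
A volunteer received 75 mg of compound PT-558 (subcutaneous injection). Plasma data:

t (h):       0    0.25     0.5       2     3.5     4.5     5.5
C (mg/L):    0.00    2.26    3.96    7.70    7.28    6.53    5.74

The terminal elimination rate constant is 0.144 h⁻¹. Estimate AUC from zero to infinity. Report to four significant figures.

AUC = 73.94 mg/L·h

Trapezoidal AUC_0→5.5:
  [0→0.25]: (0.00+2.26)/2 × 0.25 = 0.2825
  [0.25→0.5]: (2.26+3.96)/2 × 0.25 = 0.7775
  [0.5→2]: (3.96+7.70)/2 × 1.5 = 8.745
  [2→3.5]: (7.70+7.28)/2 × 1.5 = 11.235
  [3.5→4.5]: (7.28+6.53)/2 × 1 = 6.905
  [4.5→5.5]: (6.53+5.74)/2 × 1 = 6.135
  Sum = 34.08 mg/L·h
Extrapolated tail: C_last / k_e = 5.74 / 0.144 = 39.861
AUC_0→∞ = 34.08 + 39.861 = 73.941 mg/L·h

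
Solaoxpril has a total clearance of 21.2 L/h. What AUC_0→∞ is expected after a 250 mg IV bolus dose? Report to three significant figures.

AUC_0→∞ = Dose_iv / CL
        = 250 / 21.2 = 11.7925 mg/L·h

AUC = 11.8 mg/L·h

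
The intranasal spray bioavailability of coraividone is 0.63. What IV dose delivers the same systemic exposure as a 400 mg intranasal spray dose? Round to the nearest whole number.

Systemic exposure from an extravascular dose = F × D_ev, so the equivalent IV dose is F × D_ev.
D_iv = F × D_ev = 0.63 × 400 = 252 mg

D_iv = 252 mg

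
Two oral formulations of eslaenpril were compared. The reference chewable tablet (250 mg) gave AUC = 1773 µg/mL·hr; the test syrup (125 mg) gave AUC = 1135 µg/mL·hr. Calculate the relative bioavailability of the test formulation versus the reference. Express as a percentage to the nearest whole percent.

F_rel = (AUC_test/D_test) / (AUC_ref/D_ref)
      = (1135/125) / (1773/250)
      = 9.08 / 7.092 = 1.2803 = 128.03%

F_rel = 128%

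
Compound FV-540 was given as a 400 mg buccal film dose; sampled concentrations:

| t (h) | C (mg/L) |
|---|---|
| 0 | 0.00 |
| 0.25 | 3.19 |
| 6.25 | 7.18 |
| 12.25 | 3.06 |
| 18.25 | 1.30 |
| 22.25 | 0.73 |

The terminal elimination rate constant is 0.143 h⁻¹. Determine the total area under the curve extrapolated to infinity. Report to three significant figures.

Trapezoidal AUC_0→22.25:
  [0→0.25]: (0.00+3.19)/2 × 0.25 = 0.39875
  [0.25→6.25]: (3.19+7.18)/2 × 6 = 31.11
  [6.25→12.25]: (7.18+3.06)/2 × 6 = 30.72
  [12.25→18.25]: (3.06+1.30)/2 × 6 = 13.08
  [18.25→22.25]: (1.30+0.73)/2 × 4 = 4.06
  Sum = 79.36875 mg/L·h
Extrapolated tail: C_last / k_e = 0.73 / 0.143 = 5.105
AUC_0→∞ = 79.36875 + 5.105 = 84.47375 mg/L·h

AUC = 84.5 mg/L·h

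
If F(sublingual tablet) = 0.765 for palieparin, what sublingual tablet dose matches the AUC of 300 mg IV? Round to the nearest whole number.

For equal systemic exposure: F × D_ev = D_iv
D_ev = D_iv / F = 300 / 0.765 = 392.157 mg

D_sublingual = 392 mg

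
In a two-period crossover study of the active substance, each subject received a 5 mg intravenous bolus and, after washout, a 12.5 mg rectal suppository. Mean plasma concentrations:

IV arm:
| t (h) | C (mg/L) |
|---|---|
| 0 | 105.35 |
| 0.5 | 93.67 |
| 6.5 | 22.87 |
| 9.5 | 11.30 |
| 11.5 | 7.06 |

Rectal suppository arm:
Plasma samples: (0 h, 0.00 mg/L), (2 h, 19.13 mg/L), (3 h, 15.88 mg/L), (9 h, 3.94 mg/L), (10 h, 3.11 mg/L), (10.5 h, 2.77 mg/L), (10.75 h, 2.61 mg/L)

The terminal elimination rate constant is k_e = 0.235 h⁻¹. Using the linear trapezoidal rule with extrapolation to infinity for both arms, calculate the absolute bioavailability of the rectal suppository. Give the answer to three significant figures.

F = 0.0905

Trapezoidal AUC_0→11.5 (IV):
  [0→0.5]: (105.35+93.67)/2 × 0.5 = 49.755
  [0.5→6.5]: (93.67+22.87)/2 × 6 = 349.62
  [6.5→9.5]: (22.87+11.30)/2 × 3 = 51.255
  [9.5→11.5]: (11.30+7.06)/2 × 2 = 18.36
  Sum = 468.99 mg/L·h
IV tail: 7.06/0.235 = 30.043; AUC_iv,0→∞ = 468.99 + 30.043 = 499.033 mg/L·h
Trapezoidal AUC_0→10.75 (rectal suppository):
  [0→2]: (0.00+19.13)/2 × 2 = 19.13
  [2→3]: (19.13+15.88)/2 × 1 = 17.505
  [3→9]: (15.88+3.94)/2 × 6 = 59.46
  [9→10]: (3.94+3.11)/2 × 1 = 3.525
  [10→10.5]: (3.11+2.77)/2 × 0.5 = 1.47
  [10.5→10.75]: (2.77+2.61)/2 × 0.25 = 0.6725
  Sum = 101.7625 mg/L·h
rectal suppository tail: 2.61/0.235 = 11.106; AUC_ev,0→∞ = 101.7625 + 11.106 = 112.8685 mg/L·h
F = (AUC_ev/D_ev)/(AUC_iv/D_iv) = (112.8685/12.5)/(499.033/5) = 9.02948/99.8066 = 0.0905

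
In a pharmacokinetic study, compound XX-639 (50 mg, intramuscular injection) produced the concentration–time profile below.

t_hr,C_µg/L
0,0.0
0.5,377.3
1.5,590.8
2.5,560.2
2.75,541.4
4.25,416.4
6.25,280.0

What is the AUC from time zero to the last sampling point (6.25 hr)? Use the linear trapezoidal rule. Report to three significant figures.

Trapezoidal AUC_0→6.25:
  [0→0.5]: (0.0+377.3)/2 × 0.5 = 94.325
  [0.5→1.5]: (377.3+590.8)/2 × 1 = 484.05
  [1.5→2.5]: (590.8+560.2)/2 × 1 = 575.5
  [2.5→2.75]: (560.2+541.4)/2 × 0.25 = 137.7
  [2.75→4.25]: (541.4+416.4)/2 × 1.5 = 718.35
  [4.25→6.25]: (416.4+280.0)/2 × 2 = 696.4
  Sum = 2706.325 µg/L·hr

AUC = 2710 µg/L·hr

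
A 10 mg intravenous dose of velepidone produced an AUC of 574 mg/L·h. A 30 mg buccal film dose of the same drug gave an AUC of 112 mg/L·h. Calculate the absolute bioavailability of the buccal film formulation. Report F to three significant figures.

F = 0.0650

F = (AUC_ev / D_ev) / (AUC_iv / D_iv)
  = (112/30) / (574/10)
  = 3.73333 / 57.4 = 0.0650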